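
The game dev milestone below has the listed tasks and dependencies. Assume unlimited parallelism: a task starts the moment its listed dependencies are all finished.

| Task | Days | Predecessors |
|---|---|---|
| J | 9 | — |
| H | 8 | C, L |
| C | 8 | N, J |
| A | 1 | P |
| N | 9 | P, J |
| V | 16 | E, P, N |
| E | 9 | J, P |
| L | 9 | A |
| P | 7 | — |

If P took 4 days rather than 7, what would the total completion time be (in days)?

34

The binding path is J→E→V = 9+9+16 = 34; finish at 34 days.
The longest path through P is only 32 days, so P has float 2.
That remains the longest chain; total 34 days.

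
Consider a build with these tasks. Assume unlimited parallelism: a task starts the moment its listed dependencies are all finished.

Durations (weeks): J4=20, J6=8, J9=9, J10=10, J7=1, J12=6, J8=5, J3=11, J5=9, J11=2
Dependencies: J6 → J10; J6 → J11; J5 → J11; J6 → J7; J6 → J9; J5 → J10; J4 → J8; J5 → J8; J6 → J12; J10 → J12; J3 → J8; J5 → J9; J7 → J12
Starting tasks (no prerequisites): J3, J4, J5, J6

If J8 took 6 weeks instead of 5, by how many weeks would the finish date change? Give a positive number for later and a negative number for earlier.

Actual critical path: J4→J8 = 20+5 = 25 ⇒ 25 weeks.
J8 lies on that path, so at 6 weeks the path becomes 26 weeks.
No other chain overtakes it, so the finish is 26 weeks.
Change in finish: 26 − 25 = +1 weeks.

1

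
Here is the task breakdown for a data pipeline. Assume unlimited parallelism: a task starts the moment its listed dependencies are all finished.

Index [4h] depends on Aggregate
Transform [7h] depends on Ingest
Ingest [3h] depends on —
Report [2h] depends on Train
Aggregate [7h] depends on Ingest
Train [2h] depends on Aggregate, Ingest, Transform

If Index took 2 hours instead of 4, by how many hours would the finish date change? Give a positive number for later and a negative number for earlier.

Critical path before the change: Ingest→Aggregate→Index = 3+7+4 = 14 giving 14 hours.
Index is on the critical path; changing it to 2 makes that path 12 hours.
New critical path: Ingest→Transform→Train→Report = 3+7+2+2 = 14 ⇒ 14 hours.
Change in finish: 14 − 14 = +0 hours.

0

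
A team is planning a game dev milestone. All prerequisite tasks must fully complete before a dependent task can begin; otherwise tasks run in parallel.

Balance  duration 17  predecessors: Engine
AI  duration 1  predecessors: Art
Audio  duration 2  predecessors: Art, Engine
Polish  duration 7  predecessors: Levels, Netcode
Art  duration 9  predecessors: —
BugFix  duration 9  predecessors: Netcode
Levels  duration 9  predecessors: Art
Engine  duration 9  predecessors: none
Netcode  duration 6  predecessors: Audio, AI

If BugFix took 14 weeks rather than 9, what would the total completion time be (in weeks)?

As given, the longest chain is Engine→Audio→Netcode→BugFix = 9+2+6+9 = 26, so the finish is 26 weeks.
BugFix lies on that path, so at 14 weeks the path becomes 31 weeks.
The critical path is still Engine→Audio→Netcode→BugFix; finish is now 31 weeks.

31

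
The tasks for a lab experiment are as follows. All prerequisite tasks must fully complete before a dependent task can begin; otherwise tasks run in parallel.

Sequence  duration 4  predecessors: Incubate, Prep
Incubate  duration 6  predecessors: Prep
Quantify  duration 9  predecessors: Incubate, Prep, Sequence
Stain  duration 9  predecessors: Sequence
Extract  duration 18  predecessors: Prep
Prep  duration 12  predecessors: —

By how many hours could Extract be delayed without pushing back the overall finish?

1

The longest chain is Prep→Incubate→Sequence→Stain = 12+6+4+9 = 31; overall finish 31 hours.
Longest path through Extract: 30 hours (earliest finish 30, latest finish 31).
Slack of Extract = 13 − 12 = 1 hour.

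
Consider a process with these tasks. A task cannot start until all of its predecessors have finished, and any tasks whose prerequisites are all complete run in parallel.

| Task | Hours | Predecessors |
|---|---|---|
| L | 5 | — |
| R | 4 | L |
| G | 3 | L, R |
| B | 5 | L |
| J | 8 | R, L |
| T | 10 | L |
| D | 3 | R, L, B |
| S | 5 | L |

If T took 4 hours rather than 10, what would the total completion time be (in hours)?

Critical path before the change: L→R→J = 5+4+8 = 17 giving 17 hours.
T has 2 hours of float (longest path through it is 15).
The critical path is still L→R→J; finish is now 17 hours.

17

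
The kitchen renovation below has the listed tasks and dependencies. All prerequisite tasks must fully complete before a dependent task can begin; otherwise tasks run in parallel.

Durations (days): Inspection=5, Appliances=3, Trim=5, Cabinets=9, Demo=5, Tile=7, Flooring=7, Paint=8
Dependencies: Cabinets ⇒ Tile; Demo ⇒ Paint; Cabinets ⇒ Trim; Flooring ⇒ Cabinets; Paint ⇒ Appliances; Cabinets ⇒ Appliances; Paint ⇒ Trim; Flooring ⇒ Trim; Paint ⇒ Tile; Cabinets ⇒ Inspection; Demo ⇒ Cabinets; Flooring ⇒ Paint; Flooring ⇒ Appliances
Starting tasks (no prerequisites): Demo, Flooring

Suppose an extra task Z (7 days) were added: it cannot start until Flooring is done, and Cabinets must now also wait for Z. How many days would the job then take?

Originally the job takes 23 days.
With Z inserted, Cabinets now waits for max(Flooring, Demo, Z).
New critical path: Flooring→Z→Cabinets→Tile = 7+7+9+7 = 30 ⇒ 30 days.

30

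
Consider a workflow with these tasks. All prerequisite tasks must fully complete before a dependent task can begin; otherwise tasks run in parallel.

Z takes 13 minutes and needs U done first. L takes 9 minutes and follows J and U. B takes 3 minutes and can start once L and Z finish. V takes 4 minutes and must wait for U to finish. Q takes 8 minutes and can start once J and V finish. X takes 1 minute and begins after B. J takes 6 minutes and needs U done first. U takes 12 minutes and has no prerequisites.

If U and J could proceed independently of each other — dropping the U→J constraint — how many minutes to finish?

With the dependency in place, U→J→L→B→X = 12+6+9+3+1 = 31 sets the finish at 31 minutes.
Without U→J, J's earliest start moves from 12 to 0.
After: U→Z→B→X = 12+13+3+1 = 29 → 29 minutes.

29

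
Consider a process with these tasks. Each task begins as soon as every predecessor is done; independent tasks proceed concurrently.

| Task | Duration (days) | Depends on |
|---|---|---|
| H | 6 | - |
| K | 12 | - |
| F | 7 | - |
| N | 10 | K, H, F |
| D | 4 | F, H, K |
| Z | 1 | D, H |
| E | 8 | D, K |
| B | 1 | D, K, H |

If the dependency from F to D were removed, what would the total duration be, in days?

24

Before: longest chain K→D→E = 12+4+8 = 24, finish 24.
Dropping F→D doesn't change D's earliest start (12); another predecessor still binds.
New critical path: K→D→E = 12+4+8 = 24 ⇒ 24 days.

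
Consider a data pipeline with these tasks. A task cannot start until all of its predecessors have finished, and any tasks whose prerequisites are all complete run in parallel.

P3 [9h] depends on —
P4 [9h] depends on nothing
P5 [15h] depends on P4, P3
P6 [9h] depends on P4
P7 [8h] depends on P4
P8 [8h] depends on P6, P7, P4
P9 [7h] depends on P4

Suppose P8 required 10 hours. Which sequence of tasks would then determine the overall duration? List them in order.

Critical path before the change: P4→P6→P8 = 9+9+8 = 26 giving 26 hours.
P8 lies on that path, so at 10 hours the path becomes 28 hours.
The critical path is still P4→P6→P8; finish is now 28 hours.

P4, P6, P8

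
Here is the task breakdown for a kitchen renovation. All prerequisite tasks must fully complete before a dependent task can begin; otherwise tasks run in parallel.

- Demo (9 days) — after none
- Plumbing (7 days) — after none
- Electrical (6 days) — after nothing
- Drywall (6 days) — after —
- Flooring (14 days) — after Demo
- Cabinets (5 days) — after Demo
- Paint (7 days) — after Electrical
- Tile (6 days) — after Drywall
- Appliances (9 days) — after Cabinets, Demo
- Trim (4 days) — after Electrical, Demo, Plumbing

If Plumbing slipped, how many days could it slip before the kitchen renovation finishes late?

The longest chain is Demo→Flooring = 9+14 = 23; overall finish 23 days.
Plumbing finishes as early as 7 and must finish by 19.
Slack of Plumbing = 12 − 0 = 12 days.

12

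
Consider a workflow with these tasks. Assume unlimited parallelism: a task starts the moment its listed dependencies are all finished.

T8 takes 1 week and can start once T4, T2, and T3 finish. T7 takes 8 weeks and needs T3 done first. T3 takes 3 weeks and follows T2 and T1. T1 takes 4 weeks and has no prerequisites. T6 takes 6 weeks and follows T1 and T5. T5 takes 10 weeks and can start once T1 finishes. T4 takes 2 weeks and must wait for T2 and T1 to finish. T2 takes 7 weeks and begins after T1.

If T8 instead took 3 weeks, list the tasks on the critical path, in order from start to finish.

Actual critical path: T1→T2→T3→T7 = 4+7+3+8 = 22 ⇒ 22 weeks.
The longest path through T8 is only 15 weeks, so T8 has float 7.
No other chain overtakes it, so the finish is 22 weeks.

T1, T2, T3, T7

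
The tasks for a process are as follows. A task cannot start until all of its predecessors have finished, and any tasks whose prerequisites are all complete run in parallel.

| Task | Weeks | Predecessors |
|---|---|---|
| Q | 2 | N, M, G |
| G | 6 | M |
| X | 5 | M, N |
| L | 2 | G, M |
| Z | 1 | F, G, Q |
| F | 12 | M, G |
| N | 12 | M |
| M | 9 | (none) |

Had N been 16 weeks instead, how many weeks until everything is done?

The binding path is M→G→F→Z = 9+6+12+1 = 28; finish at 28 weeks.
N has 2 weeks of float (longest path through it is 26).
The binding chain switches to M→N→X = 9+16+5 = 30; finish 30 weeks.

30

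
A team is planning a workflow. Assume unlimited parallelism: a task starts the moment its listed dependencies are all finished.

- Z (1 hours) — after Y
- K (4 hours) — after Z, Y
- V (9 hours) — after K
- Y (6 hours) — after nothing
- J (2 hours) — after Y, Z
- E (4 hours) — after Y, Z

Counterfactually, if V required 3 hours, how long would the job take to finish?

14

Actual critical path: Y→Z→K→V = 6+1+4+9 = 20 ⇒ 20 hours.
V lies on that path, so at 3 hours the path becomes 14 hours.
No other chain overtakes it, so the finish is 14 hours.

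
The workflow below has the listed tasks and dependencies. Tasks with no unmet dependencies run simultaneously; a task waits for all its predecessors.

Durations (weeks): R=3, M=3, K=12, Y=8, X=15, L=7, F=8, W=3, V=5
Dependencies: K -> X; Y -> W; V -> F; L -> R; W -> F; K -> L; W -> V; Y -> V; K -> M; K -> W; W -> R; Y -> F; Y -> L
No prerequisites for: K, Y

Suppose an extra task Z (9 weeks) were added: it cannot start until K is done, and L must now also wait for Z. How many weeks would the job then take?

Originally the job takes 28 weeks.
With Z inserted, L now waits for max(K, Y, Z).
New critical path: K→Z→L→R = 12+9+7+3 = 31 ⇒ 31 weeks.

31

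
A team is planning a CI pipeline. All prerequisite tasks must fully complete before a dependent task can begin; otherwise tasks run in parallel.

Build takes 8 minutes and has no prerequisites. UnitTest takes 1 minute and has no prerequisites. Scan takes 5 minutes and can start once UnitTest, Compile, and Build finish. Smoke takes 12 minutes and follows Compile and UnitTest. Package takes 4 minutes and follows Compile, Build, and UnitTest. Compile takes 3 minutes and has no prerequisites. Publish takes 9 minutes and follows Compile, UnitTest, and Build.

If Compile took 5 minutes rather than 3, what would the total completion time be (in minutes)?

17

Actual critical path: Build→Publish = 8+9 = 17 ⇒ 17 minutes.
Compile has 2 minutes of float (longest path through it is 15).
New critical path: Compile→Smoke = 5+12 = 17 ⇒ 17 minutes.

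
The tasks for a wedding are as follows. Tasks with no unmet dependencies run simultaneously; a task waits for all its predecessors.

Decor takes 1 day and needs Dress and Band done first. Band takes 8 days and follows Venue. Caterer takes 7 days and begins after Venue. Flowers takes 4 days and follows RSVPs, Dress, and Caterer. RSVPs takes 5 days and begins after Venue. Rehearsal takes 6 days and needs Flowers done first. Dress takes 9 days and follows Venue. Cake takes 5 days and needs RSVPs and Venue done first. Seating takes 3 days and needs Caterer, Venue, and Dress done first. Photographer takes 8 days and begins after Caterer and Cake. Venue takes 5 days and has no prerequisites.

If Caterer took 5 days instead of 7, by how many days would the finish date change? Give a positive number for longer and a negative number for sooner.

As given, the longest chain is Venue→Dress→Flowers→Rehearsal = 5+9+4+6 = 24, so the finish is 24 days.
The longest path through Caterer is only 22 days, so Caterer has float 2.
The critical path is still Venue→Dress→Flowers→Rehearsal; finish is now 24 days.
Change in finish: 24 − 24 = +0 days.

0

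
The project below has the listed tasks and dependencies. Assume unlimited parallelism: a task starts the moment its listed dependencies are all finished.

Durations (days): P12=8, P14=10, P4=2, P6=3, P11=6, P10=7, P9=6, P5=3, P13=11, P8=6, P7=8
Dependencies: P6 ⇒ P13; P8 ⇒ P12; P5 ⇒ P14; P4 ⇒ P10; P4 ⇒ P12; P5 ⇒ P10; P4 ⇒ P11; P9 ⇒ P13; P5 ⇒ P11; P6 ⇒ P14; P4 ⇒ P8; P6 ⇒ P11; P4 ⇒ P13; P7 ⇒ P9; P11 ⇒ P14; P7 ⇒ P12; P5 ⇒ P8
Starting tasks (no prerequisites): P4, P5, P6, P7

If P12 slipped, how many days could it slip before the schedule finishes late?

8

The longest chain is P7→P9→P13 = 8+6+11 = 25; overall finish 25 days.
Longest path through P12: 17 days (earliest finish 17, latest finish 25).
Slack of P12 = 17 − 9 = 8 days.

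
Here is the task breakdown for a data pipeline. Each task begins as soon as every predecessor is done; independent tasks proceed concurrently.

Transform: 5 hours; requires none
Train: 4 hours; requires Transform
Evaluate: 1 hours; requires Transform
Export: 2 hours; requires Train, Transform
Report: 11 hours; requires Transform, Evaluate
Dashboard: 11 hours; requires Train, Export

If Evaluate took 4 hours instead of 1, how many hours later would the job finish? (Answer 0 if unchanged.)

0

Critical path before the change: Transform→Train→Export→Dashboard = 5+4+2+11 = 22 giving 22 hours.
The longest path through Evaluate is only 17 hours, so Evaluate has float 5.
That remains the longest chain; total 22 hours.
Change in finish: 22 − 22 = +0 hours.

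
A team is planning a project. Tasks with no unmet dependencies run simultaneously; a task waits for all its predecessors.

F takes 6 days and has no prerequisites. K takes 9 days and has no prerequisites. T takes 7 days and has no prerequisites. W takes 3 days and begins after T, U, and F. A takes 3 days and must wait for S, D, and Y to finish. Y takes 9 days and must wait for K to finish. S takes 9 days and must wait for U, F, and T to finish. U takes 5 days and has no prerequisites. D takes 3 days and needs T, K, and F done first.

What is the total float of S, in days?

Critical path: K→Y→A = 9+9+3 = 21, so the finish is 21 days.
The longest chain containing S totals 19 days.
So S can slip 18 − 16 = 2 days.

2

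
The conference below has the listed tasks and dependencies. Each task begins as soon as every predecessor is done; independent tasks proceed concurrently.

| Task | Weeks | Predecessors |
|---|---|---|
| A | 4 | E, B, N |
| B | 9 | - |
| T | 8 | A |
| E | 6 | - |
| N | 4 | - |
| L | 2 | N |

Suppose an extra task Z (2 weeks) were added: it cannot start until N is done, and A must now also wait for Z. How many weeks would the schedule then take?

21

Originally the schedule takes 21 weeks.
With Z inserted, A now waits for max(E, B, N, Z).
New critical path: B→A→T = 9+4+8 = 21 ⇒ 21 weeks.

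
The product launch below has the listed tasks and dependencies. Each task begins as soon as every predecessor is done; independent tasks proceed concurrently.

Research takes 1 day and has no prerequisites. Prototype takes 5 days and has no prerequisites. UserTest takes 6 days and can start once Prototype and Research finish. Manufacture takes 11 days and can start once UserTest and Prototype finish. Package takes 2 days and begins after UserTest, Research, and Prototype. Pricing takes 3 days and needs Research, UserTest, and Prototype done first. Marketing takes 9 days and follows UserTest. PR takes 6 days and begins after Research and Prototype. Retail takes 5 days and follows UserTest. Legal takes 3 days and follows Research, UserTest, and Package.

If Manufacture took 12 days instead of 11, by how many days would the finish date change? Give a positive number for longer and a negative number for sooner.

1

Actual critical path: Prototype→UserTest→Manufacture = 5+6+11 = 22 ⇒ 22 days.
Manufacture is on the critical path; changing it to 12 makes that path 23 days.
No other chain overtakes it, so the finish is 23 days.
Change in finish: 23 − 22 = +1 days.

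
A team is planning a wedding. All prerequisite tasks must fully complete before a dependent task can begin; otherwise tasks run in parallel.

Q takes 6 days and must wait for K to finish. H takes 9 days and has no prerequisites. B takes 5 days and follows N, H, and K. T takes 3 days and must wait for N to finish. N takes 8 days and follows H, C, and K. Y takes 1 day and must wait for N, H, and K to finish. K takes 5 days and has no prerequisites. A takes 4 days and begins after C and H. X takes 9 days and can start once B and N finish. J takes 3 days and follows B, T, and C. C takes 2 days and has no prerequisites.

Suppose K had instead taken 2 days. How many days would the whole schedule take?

Actual critical path: H→N→B→X = 9+8+5+9 = 31 ⇒ 31 days.
K is off the critical path — its longest chain is 27 days, giving 4 of slack.
The critical path is still H→N→B→X; finish is now 31 days.

31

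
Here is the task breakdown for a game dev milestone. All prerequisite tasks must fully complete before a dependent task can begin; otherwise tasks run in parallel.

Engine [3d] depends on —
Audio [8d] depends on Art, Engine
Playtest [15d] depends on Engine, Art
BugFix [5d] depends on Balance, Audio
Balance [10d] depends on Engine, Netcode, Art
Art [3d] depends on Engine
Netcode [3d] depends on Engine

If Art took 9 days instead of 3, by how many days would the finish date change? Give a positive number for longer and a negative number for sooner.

6

Critical path before the change: Engine→Art→Balance→BugFix = 3+3+10+5 = 21 giving 21 days.
Art lies on that path, so at 9 days the path becomes 27 days.
No other chain overtakes it, so the finish is 27 days.
Change in finish: 27 − 21 = +6 days.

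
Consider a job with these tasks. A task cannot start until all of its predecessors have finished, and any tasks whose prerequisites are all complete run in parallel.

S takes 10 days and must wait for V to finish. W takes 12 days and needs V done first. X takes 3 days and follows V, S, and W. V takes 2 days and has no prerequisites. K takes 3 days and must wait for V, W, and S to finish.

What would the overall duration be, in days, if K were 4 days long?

18

Baseline: V→W→K = 2+12+3 = 17 → 17 days.
K is on the critical path; changing it to 4 makes that path 18 days.
The critical path is still V→W→K; finish is now 18 days.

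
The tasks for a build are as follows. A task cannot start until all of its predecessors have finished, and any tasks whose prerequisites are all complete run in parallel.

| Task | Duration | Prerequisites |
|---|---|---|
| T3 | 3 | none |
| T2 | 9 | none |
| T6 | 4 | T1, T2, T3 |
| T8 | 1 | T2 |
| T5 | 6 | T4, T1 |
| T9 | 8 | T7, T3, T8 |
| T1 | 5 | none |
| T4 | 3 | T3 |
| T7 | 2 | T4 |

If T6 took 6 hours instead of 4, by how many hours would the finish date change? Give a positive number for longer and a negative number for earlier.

Baseline: T2→T8→T9 = 9+1+8 = 18 → 18 hours.
The longest path through T6 is only 13 hours, so T6 has float 5.
That remains the longest chain; total 18 hours.
Change in finish: 18 − 18 = +0 hours.

0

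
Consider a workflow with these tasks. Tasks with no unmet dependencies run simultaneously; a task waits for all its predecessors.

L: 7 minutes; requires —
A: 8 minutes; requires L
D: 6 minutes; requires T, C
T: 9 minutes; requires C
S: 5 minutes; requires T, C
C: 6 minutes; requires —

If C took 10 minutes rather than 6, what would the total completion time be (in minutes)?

As given, the longest chain is C→T→D = 6+9+6 = 21, so the finish is 21 minutes.
C is on the critical path; changing it to 10 makes that path 25 minutes.
The critical path is still C→T→D; finish is now 25 minutes.

25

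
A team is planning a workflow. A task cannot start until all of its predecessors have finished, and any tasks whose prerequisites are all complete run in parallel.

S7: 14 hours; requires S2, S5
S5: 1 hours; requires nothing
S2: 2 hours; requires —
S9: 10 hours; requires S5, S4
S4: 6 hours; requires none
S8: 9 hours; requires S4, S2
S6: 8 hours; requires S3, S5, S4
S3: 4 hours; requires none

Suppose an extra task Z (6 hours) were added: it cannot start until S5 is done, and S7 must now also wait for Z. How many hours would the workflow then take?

21

Originally the workflow takes 16 hours.
With Z inserted, S7 now waits for max(S2, S5, Z).
New critical path: S5→Z→S7 = 1+6+14 = 21 ⇒ 21 hours.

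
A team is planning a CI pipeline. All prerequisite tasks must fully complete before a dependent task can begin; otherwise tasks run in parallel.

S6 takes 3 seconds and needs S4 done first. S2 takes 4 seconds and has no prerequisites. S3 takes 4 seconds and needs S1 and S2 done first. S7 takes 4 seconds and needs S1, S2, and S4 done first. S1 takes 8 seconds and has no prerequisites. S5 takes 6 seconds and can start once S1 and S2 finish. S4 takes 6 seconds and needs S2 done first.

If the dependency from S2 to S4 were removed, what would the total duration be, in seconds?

With the dependency in place, S1→S5 = 8+6 = 14 sets the finish at 14 seconds.
Without S2→S4, S4's earliest start moves from 4 to 0.
The longest chain is now S1→S5 = 8+6 = 14, so the job takes 14 seconds.

14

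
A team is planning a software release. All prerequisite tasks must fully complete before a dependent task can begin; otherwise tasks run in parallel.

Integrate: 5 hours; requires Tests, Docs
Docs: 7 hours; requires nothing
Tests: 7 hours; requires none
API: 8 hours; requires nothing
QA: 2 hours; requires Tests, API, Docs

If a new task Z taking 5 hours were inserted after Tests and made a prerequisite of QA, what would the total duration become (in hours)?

14

Originally the software release takes 12 hours.
With Z inserted, QA now waits for max(Tests, API, Docs, Z).
New critical path: Tests→Z→QA = 7+5+2 = 14 ⇒ 14 hours.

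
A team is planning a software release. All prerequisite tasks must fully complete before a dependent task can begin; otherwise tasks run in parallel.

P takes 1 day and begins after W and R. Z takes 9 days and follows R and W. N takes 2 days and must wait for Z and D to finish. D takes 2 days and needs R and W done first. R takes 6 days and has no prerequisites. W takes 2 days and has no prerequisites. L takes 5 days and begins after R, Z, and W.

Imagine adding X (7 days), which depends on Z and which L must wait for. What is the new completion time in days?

Originally the schedule takes 20 days.
With X inserted, L now waits for max(R, Z, W, X).
New critical path: R→Z→X→L = 6+9+7+5 = 27 ⇒ 27 days.

27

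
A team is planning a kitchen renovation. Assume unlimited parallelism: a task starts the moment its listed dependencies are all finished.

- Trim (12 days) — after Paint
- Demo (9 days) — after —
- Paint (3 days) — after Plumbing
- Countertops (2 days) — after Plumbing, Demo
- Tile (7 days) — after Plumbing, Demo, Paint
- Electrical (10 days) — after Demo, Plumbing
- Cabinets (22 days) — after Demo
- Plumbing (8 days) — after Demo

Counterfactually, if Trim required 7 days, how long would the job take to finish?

31

Actual critical path: Demo→Plumbing→Paint→Trim = 9+8+3+12 = 32 ⇒ 32 days.
Trim is on the critical path; changing it to 7 makes that path 27 days.
Now Demo→Cabinets = 9+22 = 31 is longest, so the finish becomes 31 days.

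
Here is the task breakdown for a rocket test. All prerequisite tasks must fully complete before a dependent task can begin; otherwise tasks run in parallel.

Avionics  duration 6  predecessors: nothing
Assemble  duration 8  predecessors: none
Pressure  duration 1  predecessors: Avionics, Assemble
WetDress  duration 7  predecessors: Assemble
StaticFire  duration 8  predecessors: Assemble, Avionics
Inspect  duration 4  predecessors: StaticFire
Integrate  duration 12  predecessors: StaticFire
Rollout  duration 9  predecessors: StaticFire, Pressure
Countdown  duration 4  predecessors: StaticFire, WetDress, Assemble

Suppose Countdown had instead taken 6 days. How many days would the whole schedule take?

As given, the longest chain is Assemble→StaticFire→Integrate = 8+8+12 = 28, so the finish is 28 days.
The longest path through Countdown is only 20 days, so Countdown has float 8.
No other chain overtakes it, so the finish is 28 days.

28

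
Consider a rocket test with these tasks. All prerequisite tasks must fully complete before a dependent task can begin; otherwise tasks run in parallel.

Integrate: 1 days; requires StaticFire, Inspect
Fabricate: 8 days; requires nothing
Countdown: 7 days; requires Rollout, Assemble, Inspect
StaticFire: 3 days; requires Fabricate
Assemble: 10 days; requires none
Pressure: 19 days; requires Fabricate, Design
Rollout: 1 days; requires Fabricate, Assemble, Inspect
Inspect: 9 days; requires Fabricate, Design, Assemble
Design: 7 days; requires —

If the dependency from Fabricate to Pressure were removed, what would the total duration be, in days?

Before: longest chain Fabricate→Pressure = 8+19 = 27, finish 27.
Without Fabricate→Pressure, Pressure's earliest start moves from 8 to 7.
The longest chain is now Assemble→Inspect→Rollout→Countdown = 10+9+1+7 = 27, so the plan takes 27 days.

27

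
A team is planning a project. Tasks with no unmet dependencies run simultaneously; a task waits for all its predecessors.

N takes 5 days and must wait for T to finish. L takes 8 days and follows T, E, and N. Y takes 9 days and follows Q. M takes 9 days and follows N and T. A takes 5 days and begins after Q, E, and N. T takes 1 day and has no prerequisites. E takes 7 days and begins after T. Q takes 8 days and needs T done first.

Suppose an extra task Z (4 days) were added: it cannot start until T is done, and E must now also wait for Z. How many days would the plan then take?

20

Originally the plan takes 18 days.
With Z inserted, E now waits for max(T, Z).
New critical path: T→Z→E→L = 1+4+7+8 = 20 ⇒ 20 days.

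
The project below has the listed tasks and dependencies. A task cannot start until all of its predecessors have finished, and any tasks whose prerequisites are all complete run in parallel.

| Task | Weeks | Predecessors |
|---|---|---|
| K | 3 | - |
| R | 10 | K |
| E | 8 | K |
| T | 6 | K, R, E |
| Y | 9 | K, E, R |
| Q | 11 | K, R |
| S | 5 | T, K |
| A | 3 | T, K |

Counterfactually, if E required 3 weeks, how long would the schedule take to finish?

As given, the longest chain is K→R→T→S = 3+10+6+5 = 24, so the finish is 24 weeks.
E is off the critical path — its longest chain is 22 weeks, giving 2 of slack.
That remains the longest chain; total 24 weeks.

24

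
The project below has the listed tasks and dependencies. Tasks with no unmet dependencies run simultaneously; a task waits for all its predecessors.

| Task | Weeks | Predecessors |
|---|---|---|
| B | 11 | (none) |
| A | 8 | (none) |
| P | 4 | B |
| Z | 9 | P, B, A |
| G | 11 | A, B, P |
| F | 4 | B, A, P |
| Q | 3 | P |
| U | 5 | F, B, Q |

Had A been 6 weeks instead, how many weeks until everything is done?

26

Critical path before the change: B→P→G = 11+4+11 = 26 giving 26 weeks.
A has 7 weeks of float (longest path through it is 19).
That remains the longest chain; total 26 weeks.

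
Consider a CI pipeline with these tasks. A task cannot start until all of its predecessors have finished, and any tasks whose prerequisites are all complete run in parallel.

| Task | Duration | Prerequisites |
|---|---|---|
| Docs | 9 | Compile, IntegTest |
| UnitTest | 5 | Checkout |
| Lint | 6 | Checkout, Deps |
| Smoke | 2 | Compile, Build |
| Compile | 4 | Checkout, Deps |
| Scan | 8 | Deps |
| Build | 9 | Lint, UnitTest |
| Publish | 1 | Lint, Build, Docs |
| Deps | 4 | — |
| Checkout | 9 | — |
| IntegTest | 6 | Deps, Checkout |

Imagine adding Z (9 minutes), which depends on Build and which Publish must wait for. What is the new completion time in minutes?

Originally the project takes 26 minutes.
With Z inserted, Publish now waits for max(Lint, Build, Docs, Z).
New critical path: Checkout→Lint→Build→Z→Publish = 9+6+9+9+1 = 34 ⇒ 34 minutes.

34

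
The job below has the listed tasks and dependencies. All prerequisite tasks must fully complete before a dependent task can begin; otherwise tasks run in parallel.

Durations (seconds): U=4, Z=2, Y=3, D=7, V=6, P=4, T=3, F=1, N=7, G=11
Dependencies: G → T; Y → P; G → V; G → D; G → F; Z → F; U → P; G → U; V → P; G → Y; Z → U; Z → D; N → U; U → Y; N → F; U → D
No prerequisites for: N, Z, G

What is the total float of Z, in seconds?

G→U→Y→P = 11+4+3+4 = 22 sets the makespan at 22 seconds.
Z finishes as early as 2 and must finish by 11.
Float = 22 − 13 = 9.

9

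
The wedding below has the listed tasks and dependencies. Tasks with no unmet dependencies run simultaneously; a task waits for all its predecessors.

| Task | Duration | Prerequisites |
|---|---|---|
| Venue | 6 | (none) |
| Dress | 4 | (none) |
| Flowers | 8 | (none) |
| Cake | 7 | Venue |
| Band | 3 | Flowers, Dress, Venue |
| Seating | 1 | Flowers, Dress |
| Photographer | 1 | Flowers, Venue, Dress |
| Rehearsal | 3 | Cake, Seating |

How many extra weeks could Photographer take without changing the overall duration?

7

Venue→Cake→Rehearsal = 6+7+3 = 16 sets the makespan at 16 weeks.
Longest path through Photographer: 9 weeks (earliest finish 9, latest finish 16).
Float = 16 − 9 = 7.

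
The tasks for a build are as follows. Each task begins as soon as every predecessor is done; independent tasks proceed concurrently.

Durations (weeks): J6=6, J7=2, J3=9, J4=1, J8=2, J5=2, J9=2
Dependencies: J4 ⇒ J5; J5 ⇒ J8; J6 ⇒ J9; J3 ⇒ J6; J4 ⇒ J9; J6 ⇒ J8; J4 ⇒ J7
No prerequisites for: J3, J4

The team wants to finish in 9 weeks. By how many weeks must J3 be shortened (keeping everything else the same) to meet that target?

8

Current finish: 17 weeks; target: 9.
J3 is on every critical path, so each week cut from J3 cuts the finish by one (this holds down to a finish of 9).
Need 17 − 9 = 8 weeks off J3 → J3 becomes 1 week, finish becomes 9.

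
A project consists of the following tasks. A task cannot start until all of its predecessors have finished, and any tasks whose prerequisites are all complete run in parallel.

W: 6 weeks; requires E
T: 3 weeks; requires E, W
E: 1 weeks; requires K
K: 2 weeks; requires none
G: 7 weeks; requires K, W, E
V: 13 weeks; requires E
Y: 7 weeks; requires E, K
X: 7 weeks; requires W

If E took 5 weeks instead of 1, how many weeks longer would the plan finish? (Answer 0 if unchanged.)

Actual critical path: K→E→W→G = 2+1+6+7 = 16 ⇒ 16 weeks.
E lies on that path, so at 5 weeks the path becomes 20 weeks.
No other chain overtakes it, so the finish is 20 weeks.
Change in finish: 20 − 16 = +4 weeks.

4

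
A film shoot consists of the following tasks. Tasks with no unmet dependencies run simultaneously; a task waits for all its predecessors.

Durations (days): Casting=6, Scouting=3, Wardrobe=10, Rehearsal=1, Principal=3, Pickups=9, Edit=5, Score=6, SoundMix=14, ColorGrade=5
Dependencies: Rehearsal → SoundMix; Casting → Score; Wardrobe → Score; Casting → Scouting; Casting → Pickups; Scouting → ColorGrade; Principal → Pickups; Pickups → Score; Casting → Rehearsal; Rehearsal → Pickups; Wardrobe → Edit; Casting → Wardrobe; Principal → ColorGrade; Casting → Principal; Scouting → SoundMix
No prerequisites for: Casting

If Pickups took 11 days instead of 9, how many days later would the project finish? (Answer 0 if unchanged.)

2

As given, the longest chain is Casting→Principal→Pickups→Score = 6+3+9+6 = 24, so the finish is 24 days.
Pickups is on the critical path; changing it to 11 makes that path 26 days.
The critical path is still Casting→Principal→Pickups→Score; finish is now 26 days.
Change in finish: 26 − 24 = +2 days.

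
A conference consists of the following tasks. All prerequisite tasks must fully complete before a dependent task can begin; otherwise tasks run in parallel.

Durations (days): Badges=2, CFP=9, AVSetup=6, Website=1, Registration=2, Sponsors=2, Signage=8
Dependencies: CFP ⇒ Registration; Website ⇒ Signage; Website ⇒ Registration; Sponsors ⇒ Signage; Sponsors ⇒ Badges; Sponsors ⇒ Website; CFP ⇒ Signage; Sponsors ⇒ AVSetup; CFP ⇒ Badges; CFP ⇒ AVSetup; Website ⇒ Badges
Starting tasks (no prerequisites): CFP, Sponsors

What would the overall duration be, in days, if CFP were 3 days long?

Baseline: CFP→Signage = 9+8 = 17 → 17 days.
CFP is on the critical path; changing it to 3 makes that path 11 days.
That remains the longest chain; total 11 days.

11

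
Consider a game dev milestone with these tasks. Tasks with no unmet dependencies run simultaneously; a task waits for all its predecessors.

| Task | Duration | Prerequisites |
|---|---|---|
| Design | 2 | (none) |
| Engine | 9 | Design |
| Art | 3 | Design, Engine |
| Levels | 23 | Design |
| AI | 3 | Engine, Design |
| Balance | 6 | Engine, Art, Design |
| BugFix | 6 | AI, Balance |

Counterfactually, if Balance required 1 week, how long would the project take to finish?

Critical path before the change: Design→Engine→Art→Balance→BugFix = 2+9+3+6+6 = 26 giving 26 weeks.
Balance is on the critical path; changing it to 1 makes that path 21 weeks.
Now Design→Levels = 2+23 = 25 is longest, so the finish becomes 25 weeks.

25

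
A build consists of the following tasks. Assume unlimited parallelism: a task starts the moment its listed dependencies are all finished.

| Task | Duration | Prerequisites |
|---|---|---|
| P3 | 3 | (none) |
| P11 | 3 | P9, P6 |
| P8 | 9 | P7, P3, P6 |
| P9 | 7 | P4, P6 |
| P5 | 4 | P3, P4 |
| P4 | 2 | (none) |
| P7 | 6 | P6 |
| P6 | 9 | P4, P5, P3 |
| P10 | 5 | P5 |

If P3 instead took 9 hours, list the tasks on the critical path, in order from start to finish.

P3, P5, P6, P7, P8

Critical path before the change: P3→P5→P6→P7→P8 = 3+4+9+6+9 = 31 giving 31 hours.
P3 is on the critical path; changing it to 9 makes that path 37 hours.
No other chain overtakes it, so the finish is 37 hours.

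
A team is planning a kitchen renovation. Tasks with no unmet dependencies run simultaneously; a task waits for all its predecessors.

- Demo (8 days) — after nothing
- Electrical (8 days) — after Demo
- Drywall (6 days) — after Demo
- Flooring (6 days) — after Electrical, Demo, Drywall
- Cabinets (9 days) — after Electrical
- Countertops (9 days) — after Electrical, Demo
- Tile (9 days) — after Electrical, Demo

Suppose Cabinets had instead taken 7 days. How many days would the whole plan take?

As given, the longest chain is Demo→Electrical→Cabinets = 8+8+9 = 25, so the finish is 25 days.
Cabinets lies on that path, so at 7 days the path becomes 23 days.
The binding chain switches to Demo→Electrical→Countertops = 8+8+9 = 25; finish 25 days.

25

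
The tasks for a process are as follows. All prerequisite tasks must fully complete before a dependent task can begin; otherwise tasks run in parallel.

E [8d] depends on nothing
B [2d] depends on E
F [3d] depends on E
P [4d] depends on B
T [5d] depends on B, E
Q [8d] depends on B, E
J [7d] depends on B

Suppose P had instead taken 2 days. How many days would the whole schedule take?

18

Critical path before the change: E→B→Q = 8+2+8 = 18 giving 18 days.
P has 4 days of float (longest path through it is 14).
The critical path is still E→B→Q; finish is now 18 days.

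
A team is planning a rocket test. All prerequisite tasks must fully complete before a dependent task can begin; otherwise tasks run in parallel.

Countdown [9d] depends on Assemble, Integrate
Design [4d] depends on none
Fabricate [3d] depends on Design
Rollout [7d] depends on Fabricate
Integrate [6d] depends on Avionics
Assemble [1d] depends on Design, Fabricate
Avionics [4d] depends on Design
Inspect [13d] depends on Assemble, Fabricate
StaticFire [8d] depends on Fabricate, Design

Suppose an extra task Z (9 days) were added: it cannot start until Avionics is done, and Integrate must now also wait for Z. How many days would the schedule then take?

32

Originally the schedule takes 23 days.
With Z inserted, Integrate now waits for max(Avionics, Z).
New critical path: Design→Avionics→Z→Integrate→Countdown = 4+4+9+6+9 = 32 ⇒ 32 days.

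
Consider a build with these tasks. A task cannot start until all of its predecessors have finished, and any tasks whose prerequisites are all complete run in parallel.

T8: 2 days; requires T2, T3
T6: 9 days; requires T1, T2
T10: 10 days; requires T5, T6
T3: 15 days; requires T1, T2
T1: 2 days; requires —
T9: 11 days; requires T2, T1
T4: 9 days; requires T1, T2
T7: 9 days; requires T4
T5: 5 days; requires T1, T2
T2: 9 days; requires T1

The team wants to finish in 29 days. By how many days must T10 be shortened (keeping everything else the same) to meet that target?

Current finish: 30 days; target: 29.
T10 is on every critical path, so each day cut from T10 cuts the finish by one (this holds down to a finish of 29).
Need 30 − 29 = 1 day off T10 → T10 becomes 9 days, finish becomes 29.

1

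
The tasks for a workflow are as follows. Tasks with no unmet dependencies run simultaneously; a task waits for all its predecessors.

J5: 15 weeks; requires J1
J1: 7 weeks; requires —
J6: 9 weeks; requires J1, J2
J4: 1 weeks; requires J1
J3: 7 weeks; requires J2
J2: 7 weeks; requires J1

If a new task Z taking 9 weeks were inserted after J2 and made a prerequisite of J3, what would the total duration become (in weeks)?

Originally the project takes 23 weeks.
With Z inserted, J3 now waits for max(J2, Z).
New critical path: J1→J2→Z→J3 = 7+7+9+7 = 30 ⇒ 30 weeks.

30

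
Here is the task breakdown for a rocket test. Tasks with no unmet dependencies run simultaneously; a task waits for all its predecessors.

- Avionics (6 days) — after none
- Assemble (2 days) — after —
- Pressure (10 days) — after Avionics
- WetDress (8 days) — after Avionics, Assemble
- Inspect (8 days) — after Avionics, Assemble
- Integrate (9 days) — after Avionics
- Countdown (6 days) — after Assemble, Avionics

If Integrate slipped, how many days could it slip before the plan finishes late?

1

Critical path: Avionics→Pressure = 6+10 = 16, so the finish is 16 days.
Integrate finishes as early as 15 and must finish by 16.
So Integrate can slip 16 − 15 = 1 day.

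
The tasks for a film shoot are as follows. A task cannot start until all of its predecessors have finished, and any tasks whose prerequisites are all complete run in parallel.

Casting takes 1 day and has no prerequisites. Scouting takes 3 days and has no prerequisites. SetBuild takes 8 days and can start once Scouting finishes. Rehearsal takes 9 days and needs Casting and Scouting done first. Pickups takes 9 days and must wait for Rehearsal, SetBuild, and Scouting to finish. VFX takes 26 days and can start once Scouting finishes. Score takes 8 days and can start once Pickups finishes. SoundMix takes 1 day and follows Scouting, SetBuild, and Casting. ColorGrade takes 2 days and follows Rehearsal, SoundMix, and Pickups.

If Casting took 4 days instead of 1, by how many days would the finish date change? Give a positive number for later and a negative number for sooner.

1

As given, the longest chain is Scouting→Rehearsal→Pickups→Score = 3+9+9+8 = 29, so the finish is 29 days.
Casting is off the critical path — its longest chain is 27 days, giving 2 of slack.
New critical path: Casting→Rehearsal→Pickups→Score = 4+9+9+8 = 30 ⇒ 30 days.
Change in finish: 30 − 29 = +1 days.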